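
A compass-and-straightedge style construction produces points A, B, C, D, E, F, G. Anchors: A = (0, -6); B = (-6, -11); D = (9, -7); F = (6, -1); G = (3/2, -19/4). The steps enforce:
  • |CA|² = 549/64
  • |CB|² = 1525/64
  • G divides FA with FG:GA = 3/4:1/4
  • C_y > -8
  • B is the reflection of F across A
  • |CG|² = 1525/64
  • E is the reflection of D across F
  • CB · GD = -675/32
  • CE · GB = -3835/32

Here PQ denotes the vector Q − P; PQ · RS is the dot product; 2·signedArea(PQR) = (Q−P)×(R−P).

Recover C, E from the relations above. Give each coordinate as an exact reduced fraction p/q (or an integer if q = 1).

C = (-9/4, -63/8)
E = (3, 5)

1. C_x = -9/4  [line -15/2·x + 9/4·y + 27/32 = 0 ∩ |CB|² = 1525/64]
2. C_y = -63/8  [line -15/2·x + 9/4·y + 27/32 = 0 ∩ |CB|² = 1525/64]
   → C = (-9/4, -63/8)
3. E_x = 3  [CE · GB = -3835/32 ∩ E is the reflection of D across F]
4. E_y = 5  [CE · GB = -3835/32 ∩ E is the reflection of D across F]
   → E = (3, 5)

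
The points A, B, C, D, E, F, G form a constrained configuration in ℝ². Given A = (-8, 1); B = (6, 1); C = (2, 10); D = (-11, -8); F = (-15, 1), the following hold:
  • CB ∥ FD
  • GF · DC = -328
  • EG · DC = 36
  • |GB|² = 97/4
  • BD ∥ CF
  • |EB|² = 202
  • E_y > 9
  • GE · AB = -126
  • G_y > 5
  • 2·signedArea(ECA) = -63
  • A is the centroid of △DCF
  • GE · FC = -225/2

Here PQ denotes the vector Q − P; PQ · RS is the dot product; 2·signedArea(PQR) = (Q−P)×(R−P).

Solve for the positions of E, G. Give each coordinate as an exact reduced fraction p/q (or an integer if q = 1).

E = (-5, 10)
G = (4, 11/2)

1. G_x = 4  [line -13·x + -18·y + 151 = 0 ∩ |GB|² = 97/4]
2. G_y = 11/2  [line -13·x + -18·y + 151 = 0 ∩ |GB|² = 97/4]
   → G = (4, 11/2)
3. E_x = -5  [EG · DC = 36 ∩ GE · FC = -225/2]
4. E_y = 10  [EG · DC = 36 ∩ GE · FC = -225/2]
   → E = (-5, 10)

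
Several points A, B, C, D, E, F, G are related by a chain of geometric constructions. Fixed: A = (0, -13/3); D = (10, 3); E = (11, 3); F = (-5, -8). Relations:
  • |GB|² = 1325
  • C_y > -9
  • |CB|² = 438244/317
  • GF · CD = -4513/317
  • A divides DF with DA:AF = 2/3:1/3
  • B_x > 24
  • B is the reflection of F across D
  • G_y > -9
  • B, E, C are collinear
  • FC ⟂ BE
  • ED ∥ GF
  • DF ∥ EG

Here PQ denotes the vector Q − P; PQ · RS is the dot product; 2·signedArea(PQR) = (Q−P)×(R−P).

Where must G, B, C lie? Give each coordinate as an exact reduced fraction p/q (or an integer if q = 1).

B = (25, 14)
C = (-1343/317, -2844/317)
G = (-4, -8)

1. G_x = -4  [ED ∥ GF ∩ DF ∥ EG]
2. G_y = -8  [ED ∥ GF ∩ DF ∥ EG]
   → G = (-4, -8)
3. B_x = 25  [B is the reflection of F across D]
4. B_y = 14  [B is the reflection of F across D]
   → B = (25, 14)
5. C_x = -1343/317  [B, E, C are collinear ∩ FC ⟂ BE]
6. C_y = -2844/317  [B, E, C are collinear ∩ FC ⟂ BE]
   → C = (-1343/317, -2844/317)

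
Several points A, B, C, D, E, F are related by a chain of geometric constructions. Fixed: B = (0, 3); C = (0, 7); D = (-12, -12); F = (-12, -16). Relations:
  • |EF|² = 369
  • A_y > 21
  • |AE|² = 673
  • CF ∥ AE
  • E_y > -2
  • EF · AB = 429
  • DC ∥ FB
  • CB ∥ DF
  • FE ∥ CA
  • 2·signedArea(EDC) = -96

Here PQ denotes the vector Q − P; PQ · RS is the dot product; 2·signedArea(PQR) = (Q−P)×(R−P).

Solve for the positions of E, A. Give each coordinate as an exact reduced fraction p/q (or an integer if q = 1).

A = (12, 22)
E = (0, -1)

1. E_x = 0  [line -19·x + 12·y + 12 = 0 ∩ |EF|² = 369]
2. E_y = -1  [line -19·x + 12·y + 12 = 0 ∩ |EF|² = 369]
   → E = (0, -1)
3. A_x = 12  [EF · AB = 429 ∩ CF ∥ AE]
4. A_y = 22  [EF · AB = 429 ∩ CF ∥ AE]
   → A = (12, 22)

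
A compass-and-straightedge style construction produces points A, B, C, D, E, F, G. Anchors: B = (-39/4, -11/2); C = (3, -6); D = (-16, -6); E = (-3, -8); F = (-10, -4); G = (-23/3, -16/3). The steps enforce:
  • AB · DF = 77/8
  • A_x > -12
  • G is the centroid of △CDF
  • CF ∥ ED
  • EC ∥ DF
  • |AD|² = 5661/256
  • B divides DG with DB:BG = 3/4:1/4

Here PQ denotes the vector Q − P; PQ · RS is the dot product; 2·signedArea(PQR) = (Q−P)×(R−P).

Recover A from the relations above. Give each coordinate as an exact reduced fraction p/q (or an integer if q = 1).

A = (-181/16, -45/8)

1. A_x = -181/16  [line -6·x + -2·y + -633/8 = 0 ∩ |AD|² = 5661/256]
2. A_y = -45/8  [line -6·x + -2·y + -633/8 = 0 ∩ |AD|² = 5661/256]
   → A = (-181/16, -45/8)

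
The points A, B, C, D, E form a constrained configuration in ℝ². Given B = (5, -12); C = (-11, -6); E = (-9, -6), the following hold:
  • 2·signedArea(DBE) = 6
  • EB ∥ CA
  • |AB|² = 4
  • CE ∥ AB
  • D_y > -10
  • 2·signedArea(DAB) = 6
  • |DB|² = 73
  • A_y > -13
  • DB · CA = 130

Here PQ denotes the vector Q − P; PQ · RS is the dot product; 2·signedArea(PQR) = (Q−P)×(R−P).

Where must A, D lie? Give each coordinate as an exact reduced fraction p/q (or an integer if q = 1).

1. A_x = 3  [CE ∥ AB ∩ EB ∥ CA]
2. A_y = -12  [CE ∥ AB ∩ EB ∥ CA]
   → A = (3, -12)
3. D_x = -3  [2·signedArea(DAB) = 6 ∩ 2·signedArea(DBE) = 6]
4. D_y = -9  [2·signedArea(DAB) = 6 ∩ 2·signedArea(DBE) = 6]
   → D = (-3, -9)

A = (3, -12)
D = (-3, -9)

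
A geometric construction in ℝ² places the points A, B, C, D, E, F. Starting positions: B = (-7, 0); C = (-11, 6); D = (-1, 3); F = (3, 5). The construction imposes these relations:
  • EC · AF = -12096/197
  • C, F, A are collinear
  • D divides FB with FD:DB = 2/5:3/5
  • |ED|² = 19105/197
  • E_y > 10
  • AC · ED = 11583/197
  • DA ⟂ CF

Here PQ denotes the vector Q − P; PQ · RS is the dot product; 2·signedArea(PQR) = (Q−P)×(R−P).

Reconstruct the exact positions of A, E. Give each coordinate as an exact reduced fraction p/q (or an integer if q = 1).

1. A_x = -165/197  [C, F, A are collinear ∩ DA ⟂ CF]
2. A_y = 1039/197  [C, F, A are collinear ∩ DA ⟂ CF]
   → A = (-165/197, 1039/197)
3. E_x = 1049/197  [line -756/197·x + 54/197·y + 3456/197 = 0 ∩ |ED|² = 19105/197]
4. E_y = 2078/197  [line -756/197·x + 54/197·y + 3456/197 = 0 ∩ |ED|² = 19105/197]
   → E = (1049/197, 2078/197)

A = (-165/197, 1039/197)
E = (1049/197, 2078/197)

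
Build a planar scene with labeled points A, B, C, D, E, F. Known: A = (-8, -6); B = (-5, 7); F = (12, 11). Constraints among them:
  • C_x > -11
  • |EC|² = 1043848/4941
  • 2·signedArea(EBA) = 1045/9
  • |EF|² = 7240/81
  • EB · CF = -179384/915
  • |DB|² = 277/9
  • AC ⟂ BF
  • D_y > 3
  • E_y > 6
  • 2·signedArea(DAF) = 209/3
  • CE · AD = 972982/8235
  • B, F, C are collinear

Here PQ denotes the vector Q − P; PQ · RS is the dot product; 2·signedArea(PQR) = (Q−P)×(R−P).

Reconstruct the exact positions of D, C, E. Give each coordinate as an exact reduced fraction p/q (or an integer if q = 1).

1. D_x = -1/3  [line -17·x + 20·y + -257/3 = 0 ∩ |DB|² = 277/9]
2. D_y = 4  [line -17·x + 20·y + -257/3 = 0 ∩ |DB|² = 277/9]
   → D = (-1/3, 4)
3. C_x = -3276/305  [B, F, C are collinear ∩ AC ⟂ BF]
4. C_y = 1723/305  [B, F, C are collinear ∩ AC ⟂ BF]
   → C = (-3276/305, 1723/305)
5. E_x = 34/9  [EB · CF = -179384/915 ∩ 2·signedArea(EBA) = 1045/9]
6. E_y = 19/3  [EB · CF = -179384/915 ∩ 2·signedArea(EBA) = 1045/9]
   → E = (34/9, 19/3)

C = (-3276/305, 1723/305)
D = (-1/3, 4)
E = (34/9, 19/3)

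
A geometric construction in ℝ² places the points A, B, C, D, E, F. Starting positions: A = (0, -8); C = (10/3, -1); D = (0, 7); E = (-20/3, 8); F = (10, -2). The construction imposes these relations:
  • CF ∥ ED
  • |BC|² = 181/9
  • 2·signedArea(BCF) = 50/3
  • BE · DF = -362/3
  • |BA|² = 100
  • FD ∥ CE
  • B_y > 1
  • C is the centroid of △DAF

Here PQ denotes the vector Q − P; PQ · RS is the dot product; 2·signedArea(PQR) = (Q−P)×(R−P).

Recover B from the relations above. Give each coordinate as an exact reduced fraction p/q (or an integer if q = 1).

1. B_x = 0  [BE · DF = -362/3 ∩ 2·signedArea(BCF) = 50/3]
2. B_y = 2  [BE · DF = -362/3 ∩ 2·signedArea(BCF) = 50/3]
   → B = (0, 2)

B = (0, 2)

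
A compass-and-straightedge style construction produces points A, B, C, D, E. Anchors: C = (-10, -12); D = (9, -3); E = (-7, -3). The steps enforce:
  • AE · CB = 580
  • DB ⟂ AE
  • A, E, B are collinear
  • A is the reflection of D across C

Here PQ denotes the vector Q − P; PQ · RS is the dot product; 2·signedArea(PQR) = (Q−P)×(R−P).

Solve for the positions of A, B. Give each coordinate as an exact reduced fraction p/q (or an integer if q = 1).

A = (-29, -21)
B = (261/101, 489/101)

1. A_x = -29  [A is the reflection of D across C]
2. A_y = -21  [A is the reflection of D across C]
   → A = (-29, -21)
3. B_x = 261/101  [A, E, B are collinear ∩ DB ⟂ AE]
4. B_y = 489/101  [A, E, B are collinear ∩ DB ⟂ AE]
   → B = (261/101, 489/101)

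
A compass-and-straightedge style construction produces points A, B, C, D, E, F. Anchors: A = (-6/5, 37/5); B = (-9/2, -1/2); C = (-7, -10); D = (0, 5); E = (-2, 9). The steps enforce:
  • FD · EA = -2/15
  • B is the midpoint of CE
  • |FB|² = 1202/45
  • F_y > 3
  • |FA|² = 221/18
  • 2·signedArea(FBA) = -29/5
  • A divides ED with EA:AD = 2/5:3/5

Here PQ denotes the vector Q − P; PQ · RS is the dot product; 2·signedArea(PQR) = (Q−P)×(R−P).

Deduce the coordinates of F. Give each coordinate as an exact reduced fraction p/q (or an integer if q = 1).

F = (-19/10, 119/30)

1. F_x = -19/10  [2·signedArea(FBA) = -29/5 ∩ FD · EA = -2/15]
2. F_y = 119/30  [2·signedArea(FBA) = -29/5 ∩ FD · EA = -2/15]
   → F = (-19/10, 119/30)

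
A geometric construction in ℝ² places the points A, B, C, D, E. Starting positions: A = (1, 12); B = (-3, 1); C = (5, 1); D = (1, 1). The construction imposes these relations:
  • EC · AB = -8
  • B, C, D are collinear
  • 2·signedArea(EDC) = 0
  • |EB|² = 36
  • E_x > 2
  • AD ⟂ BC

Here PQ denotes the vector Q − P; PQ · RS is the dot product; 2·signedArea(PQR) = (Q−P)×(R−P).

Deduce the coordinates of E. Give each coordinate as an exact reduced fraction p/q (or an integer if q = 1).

E = (3, 1)

1. E_x = 3  [2·signedArea(EDC) = 0 ∩ EC · AB = -8]
2. E_y = 1  [2·signedArea(EDC) = 0 ∩ EC · AB = -8]
   → E = (3, 1)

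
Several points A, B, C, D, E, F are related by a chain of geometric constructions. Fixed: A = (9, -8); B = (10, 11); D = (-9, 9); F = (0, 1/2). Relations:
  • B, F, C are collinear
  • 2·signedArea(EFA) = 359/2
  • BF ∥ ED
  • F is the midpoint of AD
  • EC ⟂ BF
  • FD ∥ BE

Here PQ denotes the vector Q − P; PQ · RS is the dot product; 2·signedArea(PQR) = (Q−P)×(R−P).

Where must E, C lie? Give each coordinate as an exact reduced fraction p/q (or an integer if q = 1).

1. E_x = 1  [BF ∥ ED ∩ FD ∥ BE]
2. E_y = 39/2  [BF ∥ ED ∩ FD ∥ BE]
   → E = (1, 39/2)
3. C_x = 8380/841  [B, F, C are collinear ∩ EC ⟂ BF]
4. C_y = 18439/1682  [B, F, C are collinear ∩ EC ⟂ BF]
   → C = (8380/841, 18439/1682)

C = (8380/841, 18439/1682)
E = (1, 39/2)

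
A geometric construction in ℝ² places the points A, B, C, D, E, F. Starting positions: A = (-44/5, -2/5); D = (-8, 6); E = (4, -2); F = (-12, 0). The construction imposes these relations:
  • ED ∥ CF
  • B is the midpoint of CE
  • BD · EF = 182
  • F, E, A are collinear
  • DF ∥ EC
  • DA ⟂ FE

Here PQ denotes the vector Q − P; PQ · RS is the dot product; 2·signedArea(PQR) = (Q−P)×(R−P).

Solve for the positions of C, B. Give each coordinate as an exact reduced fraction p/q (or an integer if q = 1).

B = (2, -5)
C = (0, -8)

1. C_x = 0  [ED ∥ CF ∩ DF ∥ EC]
2. C_y = -8  [ED ∥ CF ∩ DF ∥ EC]
   → C = (0, -8)
3. B_x = 2  [B is the midpoint of CE]
4. B_y = -5  [B is the midpoint of CE]
   → B = (2, -5)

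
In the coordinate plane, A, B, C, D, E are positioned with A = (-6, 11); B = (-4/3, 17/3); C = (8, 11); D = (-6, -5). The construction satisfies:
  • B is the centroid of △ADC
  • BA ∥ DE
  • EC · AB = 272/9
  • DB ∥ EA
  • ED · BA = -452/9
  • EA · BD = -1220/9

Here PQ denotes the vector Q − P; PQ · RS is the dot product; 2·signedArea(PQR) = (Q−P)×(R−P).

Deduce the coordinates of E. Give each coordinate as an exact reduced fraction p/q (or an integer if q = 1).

1. E_x = -32/3  [DB ∥ EA ∩ BA ∥ DE]
2. E_y = 1/3  [DB ∥ EA ∩ BA ∥ DE]
   → E = (-32/3, 1/3)

E = (-32/3, 1/3)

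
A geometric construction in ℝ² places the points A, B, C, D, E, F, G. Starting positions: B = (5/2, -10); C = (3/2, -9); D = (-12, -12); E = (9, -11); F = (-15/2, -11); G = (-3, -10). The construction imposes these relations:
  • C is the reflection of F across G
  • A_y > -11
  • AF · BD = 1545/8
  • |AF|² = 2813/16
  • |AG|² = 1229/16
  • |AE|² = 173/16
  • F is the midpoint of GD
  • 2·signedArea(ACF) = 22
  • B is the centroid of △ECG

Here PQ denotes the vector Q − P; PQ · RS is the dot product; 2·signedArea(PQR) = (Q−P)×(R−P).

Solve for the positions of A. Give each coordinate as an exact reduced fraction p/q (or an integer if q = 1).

A = (23/4, -21/2)

1. A_x = 23/4  [2·signedArea(ACF) = 22 ∩ AF · BD = 1545/8]
2. A_y = -21/2  [2·signedArea(ACF) = 22 ∩ AF · BD = 1545/8]
   → A = (23/4, -21/2)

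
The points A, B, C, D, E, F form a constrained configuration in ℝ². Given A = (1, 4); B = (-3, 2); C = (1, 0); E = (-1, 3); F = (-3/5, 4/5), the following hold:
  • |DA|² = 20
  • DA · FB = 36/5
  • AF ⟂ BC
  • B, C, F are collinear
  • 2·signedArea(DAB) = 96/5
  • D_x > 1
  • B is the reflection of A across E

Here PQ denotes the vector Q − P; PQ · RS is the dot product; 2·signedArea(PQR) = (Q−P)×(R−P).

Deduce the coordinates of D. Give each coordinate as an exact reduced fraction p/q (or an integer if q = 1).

D = (9/5, -2/5)

1. D_x = 9/5  [DA · FB = 36/5 ∩ 2·signedArea(DAB) = 96/5]
2. D_y = -2/5  [DA · FB = 36/5 ∩ 2·signedArea(DAB) = 96/5]
   → D = (9/5, -2/5)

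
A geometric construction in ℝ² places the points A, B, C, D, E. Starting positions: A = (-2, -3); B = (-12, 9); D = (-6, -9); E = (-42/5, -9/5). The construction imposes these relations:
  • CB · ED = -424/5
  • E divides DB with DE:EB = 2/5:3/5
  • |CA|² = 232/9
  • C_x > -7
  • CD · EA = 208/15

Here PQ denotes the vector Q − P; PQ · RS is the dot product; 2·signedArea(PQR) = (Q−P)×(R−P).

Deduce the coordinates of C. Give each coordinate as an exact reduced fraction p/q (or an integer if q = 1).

1. C_x = -20/3  [CB · ED = -424/5 ∩ CD · EA = 208/15]
2. C_y = -1  [CB · ED = -424/5 ∩ CD · EA = 208/15]
   → C = (-20/3, -1)

C = (-20/3, -1)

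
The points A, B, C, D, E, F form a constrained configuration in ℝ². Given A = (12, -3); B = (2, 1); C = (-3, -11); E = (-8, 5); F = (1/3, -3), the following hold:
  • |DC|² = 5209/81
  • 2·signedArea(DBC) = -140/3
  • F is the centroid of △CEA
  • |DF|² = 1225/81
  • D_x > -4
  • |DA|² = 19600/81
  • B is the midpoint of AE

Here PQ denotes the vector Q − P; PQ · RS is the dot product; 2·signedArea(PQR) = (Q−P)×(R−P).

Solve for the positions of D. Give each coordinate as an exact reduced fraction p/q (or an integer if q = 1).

1. D_x = -32/9  [line 12·x + -5·y + 83/3 = 0 ∩ |DC|² = 5209/81]
2. D_y = -3  [line 12·x + -5·y + 83/3 = 0 ∩ |DC|² = 5209/81]
   → D = (-32/9, -3)

D = (-32/9, -3)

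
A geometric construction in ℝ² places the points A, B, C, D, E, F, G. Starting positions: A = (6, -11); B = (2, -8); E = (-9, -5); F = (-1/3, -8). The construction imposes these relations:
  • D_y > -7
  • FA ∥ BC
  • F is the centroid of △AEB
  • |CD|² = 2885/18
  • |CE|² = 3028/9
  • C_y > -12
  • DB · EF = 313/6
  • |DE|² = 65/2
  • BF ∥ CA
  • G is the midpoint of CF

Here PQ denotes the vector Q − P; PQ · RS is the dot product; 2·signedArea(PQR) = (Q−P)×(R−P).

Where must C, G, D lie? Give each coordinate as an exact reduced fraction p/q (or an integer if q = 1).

1. C_x = 25/3  [BF ∥ CA ∩ FA ∥ BC]
2. C_y = -11  [BF ∥ CA ∩ FA ∥ BC]
   → C = (25/3, -11)
3. G_x = 4  [G is the midpoint of CF]
4. G_y = -19/2  [G is the midpoint of CF]
   → G = (4, -19/2)
5. D_x = -7/2  [line -26/3·x + 3·y + -65/6 = 0 ∩ |DE|² = 65/2]
6. D_y = -13/2  [line -26/3·x + 3·y + -65/6 = 0 ∩ |DE|² = 65/2]
   → D = (-7/2, -13/2)

C = (25/3, -11)
D = (-7/2, -13/2)
G = (4, -19/2)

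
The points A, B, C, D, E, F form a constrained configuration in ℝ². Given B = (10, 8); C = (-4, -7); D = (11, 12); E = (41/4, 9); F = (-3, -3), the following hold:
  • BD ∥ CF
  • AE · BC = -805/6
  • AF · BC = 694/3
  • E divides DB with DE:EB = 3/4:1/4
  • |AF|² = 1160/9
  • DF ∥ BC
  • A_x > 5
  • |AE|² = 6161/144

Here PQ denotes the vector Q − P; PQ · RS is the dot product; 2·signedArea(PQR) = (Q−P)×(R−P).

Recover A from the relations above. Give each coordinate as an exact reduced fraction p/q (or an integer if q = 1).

A = (17/3, 13/3)

1. A_x = 17/3  [line 14·x + 15·y + -433/3 = 0 ∩ |AF|² = 1160/9]
2. A_y = 13/3  [line 14·x + 15·y + -433/3 = 0 ∩ |AF|² = 1160/9]
   → A = (17/3, 13/3)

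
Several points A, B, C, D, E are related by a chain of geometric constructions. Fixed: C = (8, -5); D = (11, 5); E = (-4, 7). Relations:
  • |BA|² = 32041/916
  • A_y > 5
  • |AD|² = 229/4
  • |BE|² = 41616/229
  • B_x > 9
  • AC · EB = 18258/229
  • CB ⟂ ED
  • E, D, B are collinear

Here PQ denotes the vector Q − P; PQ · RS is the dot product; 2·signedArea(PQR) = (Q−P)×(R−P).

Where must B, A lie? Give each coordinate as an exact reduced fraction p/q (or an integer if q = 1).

1. B_x = 2144/229  [E, D, B are collinear ∩ CB ⟂ ED]
2. B_y = 1195/229  [E, D, B are collinear ∩ CB ⟂ ED]
   → B = (2144/229, 1195/229)
3. A_x = 7/2  [line -3060/229·x + 408/229·y + 8262/229 = 0 ∩ |AD|² = 229/4]
4. A_y = 6  [line -3060/229·x + 408/229·y + 8262/229 = 0 ∩ |AD|² = 229/4]
   → A = (7/2, 6)

A = (7/2, 6)
B = (2144/229, 1195/229)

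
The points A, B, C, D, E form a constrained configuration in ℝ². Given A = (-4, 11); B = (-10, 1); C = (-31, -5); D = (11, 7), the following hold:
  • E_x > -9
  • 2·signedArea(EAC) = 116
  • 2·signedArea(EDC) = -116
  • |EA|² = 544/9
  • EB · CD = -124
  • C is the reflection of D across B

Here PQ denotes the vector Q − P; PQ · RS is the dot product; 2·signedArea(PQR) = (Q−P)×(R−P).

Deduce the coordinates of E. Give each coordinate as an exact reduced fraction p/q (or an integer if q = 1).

E = (-8, 13/3)

1. E_x = -8  [2·signedArea(EDC) = -116 ∩ 2·signedArea(EAC) = 116]
2. E_y = 13/3  [2·signedArea(EDC) = -116 ∩ 2·signedArea(EAC) = 116]
   → E = (-8, 13/3)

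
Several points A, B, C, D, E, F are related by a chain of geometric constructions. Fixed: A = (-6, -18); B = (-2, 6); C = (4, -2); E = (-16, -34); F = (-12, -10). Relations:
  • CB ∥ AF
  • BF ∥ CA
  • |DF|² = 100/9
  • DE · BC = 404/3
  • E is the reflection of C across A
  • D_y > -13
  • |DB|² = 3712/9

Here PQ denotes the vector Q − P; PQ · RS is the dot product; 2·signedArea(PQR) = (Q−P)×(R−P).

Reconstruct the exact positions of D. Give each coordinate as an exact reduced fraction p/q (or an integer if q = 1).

1. D_x = -10  [line -6·x + 8·y + 124/3 = 0 ∩ |DF|² = 100/9]
2. D_y = -38/3  [line -6·x + 8·y + 124/3 = 0 ∩ |DF|² = 100/9]
   → D = (-10, -38/3)

D = (-10, -38/3)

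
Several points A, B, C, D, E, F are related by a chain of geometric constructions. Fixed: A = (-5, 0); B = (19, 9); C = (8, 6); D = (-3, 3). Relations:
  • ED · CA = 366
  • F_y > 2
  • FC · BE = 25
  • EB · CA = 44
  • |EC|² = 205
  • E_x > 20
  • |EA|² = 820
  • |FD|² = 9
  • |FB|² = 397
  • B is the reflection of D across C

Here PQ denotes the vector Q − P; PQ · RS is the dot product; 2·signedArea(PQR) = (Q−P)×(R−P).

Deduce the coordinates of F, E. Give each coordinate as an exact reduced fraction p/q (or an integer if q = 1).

E = (21, 12)
F = (0, 3)

1. E_x = 21  [line 13·x + 6·y + -345 = 0 ∩ |EC|² = 205]
2. E_y = 12  [line 13·x + 6·y + -345 = 0 ∩ |EC|² = 205]
   → E = (21, 12)
3. F_x = 0  [line -2·x + -3·y + 9 = 0 ∩ |FB|² = 397]
4. F_y = 3  [line -2·x + -3·y + 9 = 0 ∩ |FB|² = 397]
   → F = (0, 3)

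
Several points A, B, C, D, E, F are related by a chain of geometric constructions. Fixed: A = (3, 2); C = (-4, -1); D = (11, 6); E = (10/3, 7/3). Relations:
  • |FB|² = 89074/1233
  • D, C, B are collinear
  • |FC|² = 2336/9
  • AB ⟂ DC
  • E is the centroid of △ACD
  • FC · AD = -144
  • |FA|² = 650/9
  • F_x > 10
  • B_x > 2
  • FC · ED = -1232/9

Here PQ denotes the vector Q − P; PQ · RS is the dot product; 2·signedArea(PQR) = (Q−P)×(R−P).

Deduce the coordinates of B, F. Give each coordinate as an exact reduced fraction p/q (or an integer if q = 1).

B = (397/137, 304/137)
F = (32/3, 17/3)

1. B_x = 397/137  [D, C, B are collinear ∩ AB ⟂ DC]
2. B_y = 304/137  [D, C, B are collinear ∩ AB ⟂ DC]
   → B = (397/137, 304/137)
3. F_x = 32/3  [FC · ED = -1232/9 ∩ FC · AD = -144]
4. F_y = 17/3  [FC · ED = -1232/9 ∩ FC · AD = -144]
   → F = (32/3, 17/3)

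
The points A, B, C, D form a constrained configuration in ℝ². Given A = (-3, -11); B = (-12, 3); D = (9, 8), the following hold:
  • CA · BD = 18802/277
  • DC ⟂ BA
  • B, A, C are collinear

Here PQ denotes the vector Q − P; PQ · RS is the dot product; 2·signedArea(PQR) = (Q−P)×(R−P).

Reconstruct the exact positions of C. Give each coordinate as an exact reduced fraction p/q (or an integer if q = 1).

C = (-2253/277, -835/277)

1. C_x = -2253/277  [B, A, C are collinear ∩ DC ⟂ BA]
2. C_y = -835/277  [B, A, C are collinear ∩ DC ⟂ BA]
   → C = (-2253/277, -835/277)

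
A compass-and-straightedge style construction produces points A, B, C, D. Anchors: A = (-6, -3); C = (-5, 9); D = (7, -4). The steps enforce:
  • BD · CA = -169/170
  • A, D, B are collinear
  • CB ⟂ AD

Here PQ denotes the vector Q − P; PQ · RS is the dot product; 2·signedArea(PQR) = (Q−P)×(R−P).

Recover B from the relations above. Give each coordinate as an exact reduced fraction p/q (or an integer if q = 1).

B = (-1007/170, -511/170)

1. B_x = -1007/170  [A, D, B are collinear ∩ CB ⟂ AD]
2. B_y = -511/170  [A, D, B are collinear ∩ CB ⟂ AD]
   → B = (-1007/170, -511/170)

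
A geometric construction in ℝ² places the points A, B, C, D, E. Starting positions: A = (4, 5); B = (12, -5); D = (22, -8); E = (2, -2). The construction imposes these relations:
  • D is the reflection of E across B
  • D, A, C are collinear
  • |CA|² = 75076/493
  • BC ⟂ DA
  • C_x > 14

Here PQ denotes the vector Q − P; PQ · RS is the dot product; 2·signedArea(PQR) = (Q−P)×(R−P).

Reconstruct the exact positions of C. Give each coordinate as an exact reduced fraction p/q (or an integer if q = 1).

C = (6904/493, -1097/493)

1. C_x = 6904/493  [D, A, C are collinear ∩ BC ⟂ DA]
2. C_y = -1097/493  [D, A, C are collinear ∩ BC ⟂ DA]
   → C = (6904/493, -1097/493)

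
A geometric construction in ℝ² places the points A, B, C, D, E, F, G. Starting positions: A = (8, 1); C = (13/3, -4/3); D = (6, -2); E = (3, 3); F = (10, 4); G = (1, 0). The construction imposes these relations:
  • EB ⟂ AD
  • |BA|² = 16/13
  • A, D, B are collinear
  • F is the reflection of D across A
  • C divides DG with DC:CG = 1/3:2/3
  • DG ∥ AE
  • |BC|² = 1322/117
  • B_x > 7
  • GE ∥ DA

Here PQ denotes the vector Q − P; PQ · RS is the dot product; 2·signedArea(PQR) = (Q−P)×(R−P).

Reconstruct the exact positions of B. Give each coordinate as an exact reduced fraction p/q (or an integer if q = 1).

B = (96/13, 1/13)

1. B_x = 96/13  [A, D, B are collinear ∩ EB ⟂ AD]
2. B_y = 1/13  [A, D, B are collinear ∩ EB ⟂ AD]
   → B = (96/13, 1/13)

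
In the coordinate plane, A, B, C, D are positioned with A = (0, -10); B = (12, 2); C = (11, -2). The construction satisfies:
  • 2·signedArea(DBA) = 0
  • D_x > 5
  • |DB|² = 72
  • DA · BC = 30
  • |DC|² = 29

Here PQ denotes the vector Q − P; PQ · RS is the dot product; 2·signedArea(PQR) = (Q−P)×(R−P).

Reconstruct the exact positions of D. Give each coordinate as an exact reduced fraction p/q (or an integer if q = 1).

1. D_x = 6  [2·signedArea(DBA) = 0 ∩ DA · BC = 30]
2. D_y = -4  [2·signedArea(DBA) = 0 ∩ DA · BC = 30]
   → D = (6, -4)

D = (6, -4)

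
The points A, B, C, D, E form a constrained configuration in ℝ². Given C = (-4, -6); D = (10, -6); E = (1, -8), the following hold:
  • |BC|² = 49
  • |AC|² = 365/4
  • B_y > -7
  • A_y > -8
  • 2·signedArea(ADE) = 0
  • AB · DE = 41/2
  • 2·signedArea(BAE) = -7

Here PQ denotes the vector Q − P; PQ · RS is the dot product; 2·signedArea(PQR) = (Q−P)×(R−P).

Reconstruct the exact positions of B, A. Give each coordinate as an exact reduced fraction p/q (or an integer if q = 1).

1. A_x = 11/2  [line 2·x + -9·y + -74 = 0 ∩ |AC|² = 365/4]
2. A_y = -7  [line 2·x + -9·y + -74 = 0 ∩ |AC|² = 365/4]
   → A = (11/2, -7)
3. B_x = 3  [2·signedArea(BAE) = -7 ∩ AB · DE = 41/2]
4. B_y = -6  [2·signedArea(BAE) = -7 ∩ AB · DE = 41/2]
   → B = (3, -6)

A = (11/2, -7)
B = (3, -6)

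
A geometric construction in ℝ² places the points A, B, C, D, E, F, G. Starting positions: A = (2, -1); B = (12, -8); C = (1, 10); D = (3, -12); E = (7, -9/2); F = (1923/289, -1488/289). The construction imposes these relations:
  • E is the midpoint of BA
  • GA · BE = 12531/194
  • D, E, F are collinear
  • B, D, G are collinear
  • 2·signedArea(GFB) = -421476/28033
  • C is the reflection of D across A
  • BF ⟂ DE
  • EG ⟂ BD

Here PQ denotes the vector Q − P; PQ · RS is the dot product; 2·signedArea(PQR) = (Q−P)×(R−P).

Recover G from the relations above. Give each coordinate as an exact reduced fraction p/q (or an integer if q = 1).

G = (885/97, -900/97)

1. G_x = 885/97  [B, D, G are collinear ∩ EG ⟂ BD]
2. G_y = -900/97  [B, D, G are collinear ∩ EG ⟂ BD]
   → G = (885/97, -900/97)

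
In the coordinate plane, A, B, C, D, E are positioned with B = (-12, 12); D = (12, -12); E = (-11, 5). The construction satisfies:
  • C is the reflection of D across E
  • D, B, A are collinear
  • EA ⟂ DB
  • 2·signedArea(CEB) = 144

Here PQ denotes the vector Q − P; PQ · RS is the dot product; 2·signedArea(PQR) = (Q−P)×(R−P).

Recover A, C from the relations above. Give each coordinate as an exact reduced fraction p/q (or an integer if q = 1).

A = (-8, 8)
C = (-34, 22)

1. A_x = -8  [D, B, A are collinear ∩ EA ⟂ DB]
2. A_y = 8  [D, B, A are collinear ∩ EA ⟂ DB]
   → A = (-8, 8)
3. C_x = -34  [C is the reflection of D across E]
4. C_y = 22  [C is the reflection of D across E]
   → C = (-34, 22)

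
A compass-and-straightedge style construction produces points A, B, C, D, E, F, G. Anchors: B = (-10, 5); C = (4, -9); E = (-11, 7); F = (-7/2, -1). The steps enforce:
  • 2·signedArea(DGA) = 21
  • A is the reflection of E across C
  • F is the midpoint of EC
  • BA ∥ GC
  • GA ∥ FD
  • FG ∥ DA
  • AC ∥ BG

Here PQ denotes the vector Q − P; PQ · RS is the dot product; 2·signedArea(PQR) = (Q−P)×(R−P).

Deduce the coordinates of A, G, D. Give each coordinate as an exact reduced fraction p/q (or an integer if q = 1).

1. A_x = 19  [A is the reflection of E across C]
2. A_y = -25  [A is the reflection of E across C]
   → A = (19, -25)
3. G_x = -25  [BA ∥ GC ∩ AC ∥ BG]
4. G_y = 21  [BA ∥ GC ∩ AC ∥ BG]
   → G = (-25, 21)
5. D_x = 81/2  [FG ∥ DA ∩ GA ∥ FD]
6. D_y = -47  [FG ∥ DA ∩ GA ∥ FD]
   → D = (81/2, -47)

A = (19, -25)
D = (81/2, -47)
G = (-25, 21)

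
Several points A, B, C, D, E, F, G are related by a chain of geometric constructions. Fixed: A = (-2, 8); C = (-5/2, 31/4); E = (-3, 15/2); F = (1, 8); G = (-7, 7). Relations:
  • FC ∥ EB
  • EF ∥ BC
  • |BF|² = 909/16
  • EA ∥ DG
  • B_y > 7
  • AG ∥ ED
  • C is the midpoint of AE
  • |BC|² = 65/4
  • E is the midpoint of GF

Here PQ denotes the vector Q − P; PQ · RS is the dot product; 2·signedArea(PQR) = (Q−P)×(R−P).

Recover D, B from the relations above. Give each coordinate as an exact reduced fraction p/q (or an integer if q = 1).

B = (-13/2, 29/4)
D = (-8, 13/2)

1. D_x = -8  [EA ∥ DG ∩ AG ∥ ED]
2. D_y = 13/2  [EA ∥ DG ∩ AG ∥ ED]
   → D = (-8, 13/2)
3. B_x = -13/2  [EF ∥ BC ∩ FC ∥ EB]
4. B_y = 29/4  [EF ∥ BC ∩ FC ∥ EB]
   → B = (-13/2, 29/4)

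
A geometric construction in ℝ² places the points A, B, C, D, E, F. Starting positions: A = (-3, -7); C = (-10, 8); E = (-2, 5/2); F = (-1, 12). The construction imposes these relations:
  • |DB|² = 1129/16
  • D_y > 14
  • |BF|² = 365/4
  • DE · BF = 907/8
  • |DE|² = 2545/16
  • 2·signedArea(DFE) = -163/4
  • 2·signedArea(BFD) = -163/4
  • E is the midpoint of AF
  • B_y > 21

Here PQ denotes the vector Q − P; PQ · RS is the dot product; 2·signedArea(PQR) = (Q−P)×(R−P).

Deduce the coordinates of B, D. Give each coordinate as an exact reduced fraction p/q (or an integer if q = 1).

B = (0, 43/2)
D = (-5, 59/4)

1. D_x = -5  [line 19/2·x + -1·y + 249/4 = 0 ∩ |DE|² = 2545/16]
2. D_y = 59/4  [line 19/2·x + -1·y + 249/4 = 0 ∩ |DE|² = 2545/16]
   → D = (-5, 59/4)
3. B_x = 0  [2·signedArea(BFD) = -163/4 ∩ DE · BF = 907/8]
4. B_y = 43/2  [2·signedArea(BFD) = -163/4 ∩ DE · BF = 907/8]
   → B = (0, 43/2)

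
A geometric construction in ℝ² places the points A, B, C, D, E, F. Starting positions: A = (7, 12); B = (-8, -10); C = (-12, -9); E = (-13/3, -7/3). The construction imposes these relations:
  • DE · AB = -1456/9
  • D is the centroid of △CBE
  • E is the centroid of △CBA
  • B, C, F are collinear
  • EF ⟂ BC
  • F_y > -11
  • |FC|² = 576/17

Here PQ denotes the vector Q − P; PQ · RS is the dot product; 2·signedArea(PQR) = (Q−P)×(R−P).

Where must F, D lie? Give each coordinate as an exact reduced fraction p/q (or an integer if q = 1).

1. F_x = -108/17  [B, C, F are collinear ∩ EF ⟂ BC]
2. F_y = -177/17  [B, C, F are collinear ∩ EF ⟂ BC]
   → F = (-108/17, -177/17)
3. D_x = -73/9  [D is the centroid of △CBE]
4. D_y = -64/9  [D is the centroid of △CBE]
   → D = (-73/9, -64/9)

D = (-73/9, -64/9)
F = (-108/17, -177/17)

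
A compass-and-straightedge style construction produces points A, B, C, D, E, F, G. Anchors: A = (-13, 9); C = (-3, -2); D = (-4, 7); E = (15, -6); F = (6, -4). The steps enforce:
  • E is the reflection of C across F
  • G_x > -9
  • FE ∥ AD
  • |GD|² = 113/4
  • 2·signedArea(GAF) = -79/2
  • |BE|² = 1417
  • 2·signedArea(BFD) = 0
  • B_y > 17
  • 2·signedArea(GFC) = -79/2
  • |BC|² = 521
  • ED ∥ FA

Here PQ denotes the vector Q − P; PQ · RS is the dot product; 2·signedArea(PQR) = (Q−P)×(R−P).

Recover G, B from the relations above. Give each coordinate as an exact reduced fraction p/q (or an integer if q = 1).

B = (-14, 18)
G = (-8, 7/2)

1. G_x = -8  [2·signedArea(GAF) = -79/2 ∩ 2·signedArea(GFC) = -79/2]
2. G_y = 7/2  [2·signedArea(GAF) = -79/2 ∩ 2·signedArea(GFC) = -79/2]
   → G = (-8, 7/2)
3. B_x = -14  [line -11·x + -10·y + 26 = 0 ∩ |BC|² = 521]
4. B_y = 18  [line -11·x + -10·y + 26 = 0 ∩ |BC|² = 521]
   → B = (-14, 18)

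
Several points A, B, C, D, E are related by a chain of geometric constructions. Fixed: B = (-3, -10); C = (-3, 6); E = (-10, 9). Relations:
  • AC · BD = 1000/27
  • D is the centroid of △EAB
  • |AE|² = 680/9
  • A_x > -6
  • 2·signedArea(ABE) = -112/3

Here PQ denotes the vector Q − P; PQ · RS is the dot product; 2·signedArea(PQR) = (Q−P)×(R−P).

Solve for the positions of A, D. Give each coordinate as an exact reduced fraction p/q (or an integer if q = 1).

1. A_x = -16/3  [line -19·x + -7·y + -269/3 = 0 ∩ |AE|² = 680/9]
2. A_y = 5/3  [line -19·x + -7·y + -269/3 = 0 ∩ |AE|² = 680/9]
   → A = (-16/3, 5/3)
3. D_x = -55/9  [D is the centroid of △EAB]
4. D_y = 2/9  [D is the centroid of △EAB]
   → D = (-55/9, 2/9)

A = (-16/3, 5/3)
D = (-55/9, 2/9)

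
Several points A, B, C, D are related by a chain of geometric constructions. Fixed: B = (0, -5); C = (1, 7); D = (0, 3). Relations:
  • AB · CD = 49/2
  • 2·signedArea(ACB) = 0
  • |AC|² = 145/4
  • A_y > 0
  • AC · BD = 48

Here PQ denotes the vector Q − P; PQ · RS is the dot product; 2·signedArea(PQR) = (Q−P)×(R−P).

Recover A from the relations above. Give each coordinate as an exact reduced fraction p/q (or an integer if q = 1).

1. A_x = 1/2  [2·signedArea(ACB) = 0 ∩ AB · CD = 49/2]
2. A_y = 1  [2·signedArea(ACB) = 0 ∩ AB · CD = 49/2]
   → A = (1/2, 1)

A = (1/2, 1)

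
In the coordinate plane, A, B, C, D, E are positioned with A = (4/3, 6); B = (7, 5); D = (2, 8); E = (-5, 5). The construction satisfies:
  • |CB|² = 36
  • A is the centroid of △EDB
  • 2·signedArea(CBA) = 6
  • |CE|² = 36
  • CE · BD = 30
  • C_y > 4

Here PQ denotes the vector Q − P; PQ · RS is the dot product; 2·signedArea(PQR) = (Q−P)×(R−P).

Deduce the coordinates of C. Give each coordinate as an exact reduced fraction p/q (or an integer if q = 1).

1. C_x = 1  [2·signedArea(CBA) = 6 ∩ CE · BD = 30]
2. C_y = 5  [2·signedArea(CBA) = 6 ∩ CE · BD = 30]
   → C = (1, 5)

C = (1, 5)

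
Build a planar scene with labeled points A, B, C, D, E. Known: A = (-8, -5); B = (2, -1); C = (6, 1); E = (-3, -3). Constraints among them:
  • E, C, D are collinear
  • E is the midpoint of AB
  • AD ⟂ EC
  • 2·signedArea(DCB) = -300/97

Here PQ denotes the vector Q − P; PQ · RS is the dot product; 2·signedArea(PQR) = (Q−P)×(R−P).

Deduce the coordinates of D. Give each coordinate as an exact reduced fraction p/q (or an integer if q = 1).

D = (-768/97, -503/97)

1. D_x = -768/97  [E, C, D are collinear ∩ AD ⟂ EC]
2. D_y = -503/97  [E, C, D are collinear ∩ AD ⟂ EC]
   → D = (-768/97, -503/97)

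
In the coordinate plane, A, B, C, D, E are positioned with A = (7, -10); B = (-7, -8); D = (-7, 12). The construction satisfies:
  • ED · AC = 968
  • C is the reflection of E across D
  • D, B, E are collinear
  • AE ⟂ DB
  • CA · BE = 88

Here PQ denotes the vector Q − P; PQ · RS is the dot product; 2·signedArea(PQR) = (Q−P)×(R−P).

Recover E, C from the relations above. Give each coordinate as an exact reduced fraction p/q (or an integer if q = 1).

C = (-7, 34)
E = (-7, -10)

1. E_x = -7  [D, B, E are collinear ∩ AE ⟂ DB]
2. E_y = -10  [D, B, E are collinear ∩ AE ⟂ DB]
   → E = (-7, -10)
3. C_x = -7  [C is the reflection of E across D]
4. C_y = 34  [C is the reflection of E across D]
   → C = (-7, 34)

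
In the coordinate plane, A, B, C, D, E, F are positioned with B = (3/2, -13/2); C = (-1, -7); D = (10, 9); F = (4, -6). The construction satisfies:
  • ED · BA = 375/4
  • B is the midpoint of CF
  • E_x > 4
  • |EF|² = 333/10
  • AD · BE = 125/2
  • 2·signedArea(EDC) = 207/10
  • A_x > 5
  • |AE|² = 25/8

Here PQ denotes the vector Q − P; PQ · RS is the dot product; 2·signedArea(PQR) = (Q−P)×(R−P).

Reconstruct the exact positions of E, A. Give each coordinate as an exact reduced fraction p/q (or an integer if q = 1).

1. E_x = 49/10  [line 16·x + -11·y + -817/10 = 0 ∩ |EF|² = 333/10]
2. E_y = -3/10  [line 16·x + -11·y + -817/10 = 0 ∩ |EF|² = 333/10]
   → E = (49/10, -3/10)
3. A_x = 23/4  [line 51/10·x + 93/10·y + -819/20 = 0 ∩ |AE|² = 25/8]
4. A_y = 5/4  [line 51/10·x + 93/10·y + -819/20 = 0 ∩ |AE|² = 25/8]
   → A = (23/4, 5/4)

A = (23/4, 5/4)
E = (49/10, -3/10)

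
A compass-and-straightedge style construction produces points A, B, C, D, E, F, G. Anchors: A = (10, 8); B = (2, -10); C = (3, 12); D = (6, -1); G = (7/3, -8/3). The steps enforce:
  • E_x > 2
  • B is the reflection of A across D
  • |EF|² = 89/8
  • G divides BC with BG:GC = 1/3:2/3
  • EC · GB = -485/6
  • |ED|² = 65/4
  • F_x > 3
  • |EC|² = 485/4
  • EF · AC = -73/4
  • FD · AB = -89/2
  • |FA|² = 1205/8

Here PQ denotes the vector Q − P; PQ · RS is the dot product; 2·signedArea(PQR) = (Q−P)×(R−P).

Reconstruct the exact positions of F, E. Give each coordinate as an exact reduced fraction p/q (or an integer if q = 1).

1. E_x = 5/2  [line 1/3·x + 22/3·y + -49/6 = 0 ∩ |EC|² = 485/4]
2. E_y = 1  [line 1/3·x + 22/3·y + -49/6 = 0 ∩ |EC|² = 485/4]
   → E = (5/2, 1)
3. F_x = 13/4  [FD · AB = -89/2 ∩ EF · AC = -73/4]
4. F_y = -9/4  [FD · AB = -89/2 ∩ EF · AC = -73/4]
   → F = (13/4, -9/4)

E = (5/2, 1)
F = (13/4, -9/4)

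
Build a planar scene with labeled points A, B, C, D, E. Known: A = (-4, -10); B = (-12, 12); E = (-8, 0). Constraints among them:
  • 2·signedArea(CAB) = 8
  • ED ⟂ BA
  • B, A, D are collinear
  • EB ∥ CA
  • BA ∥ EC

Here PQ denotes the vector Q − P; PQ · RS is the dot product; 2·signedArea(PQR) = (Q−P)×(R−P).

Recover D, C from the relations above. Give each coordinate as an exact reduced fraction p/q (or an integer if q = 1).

C = (0, -22)
D = (-1052/137, 16/137)

1. D_x = -1052/137  [B, A, D are collinear ∩ ED ⟂ BA]
2. D_y = 16/137  [B, A, D are collinear ∩ ED ⟂ BA]
   → D = (-1052/137, 16/137)
3. C_x = 0  [EB ∥ CA ∩ BA ∥ EC]
4. C_y = -22  [EB ∥ CA ∩ BA ∥ EC]
   → C = (0, -22)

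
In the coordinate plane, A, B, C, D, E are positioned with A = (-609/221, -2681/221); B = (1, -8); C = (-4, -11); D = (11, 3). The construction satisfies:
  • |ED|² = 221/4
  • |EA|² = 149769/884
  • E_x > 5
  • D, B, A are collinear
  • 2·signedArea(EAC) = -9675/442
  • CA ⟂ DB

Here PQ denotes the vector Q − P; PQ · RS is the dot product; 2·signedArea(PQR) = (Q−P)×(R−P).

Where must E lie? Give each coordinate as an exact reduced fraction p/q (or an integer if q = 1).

E = (6, -5/2)

1. E_x = 6  [line -250/221·x + -275/221·y + 125/34 = 0 ∩ |ED|² = 221/4]
2. E_y = -5/2  [line -250/221·x + -275/221·y + 125/34 = 0 ∩ |ED|² = 221/4]
   → E = (6, -5/2)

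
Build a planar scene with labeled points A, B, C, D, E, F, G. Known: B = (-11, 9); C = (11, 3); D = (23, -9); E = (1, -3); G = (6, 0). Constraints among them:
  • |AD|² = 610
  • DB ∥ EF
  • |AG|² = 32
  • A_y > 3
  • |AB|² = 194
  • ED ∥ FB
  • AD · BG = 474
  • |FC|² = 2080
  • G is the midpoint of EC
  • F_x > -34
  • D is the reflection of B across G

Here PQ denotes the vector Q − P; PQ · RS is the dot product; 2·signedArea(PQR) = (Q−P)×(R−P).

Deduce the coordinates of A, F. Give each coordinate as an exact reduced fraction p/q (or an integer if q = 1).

A = (2, 4)
F = (-33, 15)

1. A_x = 2  [line -17·x + 9·y + -2 = 0 ∩ |AB|² = 194]
2. A_y = 4  [line -17·x + 9·y + -2 = 0 ∩ |AB|² = 194]
   → A = (2, 4)
3. F_x = -33  [ED ∥ FB ∩ DB ∥ EF]
4. F_y = 15  [ED ∥ FB ∩ DB ∥ EF]
   → F = (-33, 15)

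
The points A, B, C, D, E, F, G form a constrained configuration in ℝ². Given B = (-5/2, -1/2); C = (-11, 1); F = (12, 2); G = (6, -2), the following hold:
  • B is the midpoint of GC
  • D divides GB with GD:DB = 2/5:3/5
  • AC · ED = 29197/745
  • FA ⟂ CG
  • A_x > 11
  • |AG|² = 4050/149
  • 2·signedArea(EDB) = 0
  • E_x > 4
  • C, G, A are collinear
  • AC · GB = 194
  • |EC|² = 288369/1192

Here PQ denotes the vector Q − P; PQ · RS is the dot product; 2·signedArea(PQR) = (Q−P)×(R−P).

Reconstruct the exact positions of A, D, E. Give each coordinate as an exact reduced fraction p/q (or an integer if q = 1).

A = (1659/149, -433/149)
D = (13/5, -7/5)
E = (2573/596, -1015/596)

1. A_x = 1659/149  [C, G, A are collinear ∩ FA ⟂ CG]
2. A_y = -433/149  [C, G, A are collinear ∩ FA ⟂ CG]
   → A = (1659/149, -433/149)
3. D_x = 13/5  [D divides GB with GD:DB = 2/5:3/5]
4. D_y = -7/5  [D divides GB with GD:DB = 2/5:3/5]
   → D = (13/5, -7/5)
5. E_x = 2573/596  [2·signedArea(EDB) = 0 ∩ AC · ED = 29197/745]
6. E_y = -1015/596  [2·signedArea(EDB) = 0 ∩ AC · ED = 29197/745]
   → E = (2573/596, -1015/596)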